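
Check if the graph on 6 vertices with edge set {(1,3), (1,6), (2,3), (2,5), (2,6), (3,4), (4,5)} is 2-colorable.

Step 1: Attempt 2-coloring using BFS:
  Start at vertex 1, assign color 0
  Color vertex 3 with color 1 (neighbor of 1)
  Color vertex 6 with color 1 (neighbor of 1)
  Color vertex 2 with color 0 (neighbor of 3)
  Color vertex 4 with color 0 (neighbor of 3)
  Color vertex 5 with color 1 (neighbor of 2)

Step 2: 2-coloring succeeded. No conflicts found.
  Set A (color 0): {1, 2, 4}
  Set B (color 1): {3, 5, 6}

The graph is bipartite with partition {1, 2, 4}, {3, 5, 6}.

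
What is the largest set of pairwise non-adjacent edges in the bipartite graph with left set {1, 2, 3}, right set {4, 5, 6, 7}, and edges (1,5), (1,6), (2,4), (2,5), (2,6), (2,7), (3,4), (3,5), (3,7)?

Step 1: List the neighbors of each left vertex:
  1: 5, 6
  2: 4, 5, 6, 7
  3: 4, 5, 7

Step 2: Greedily match left vertices, then look for augmenting paths:
  Match 1 -- 5
  Match 2 -- 4
  Match 3 -- 7
  No augmenting path remains.

Step 3: Verify this is maximum:
  Matching size 3 = min(|L|, |R|) = min(3, 4), which is an upper bound, so this matching is maximum.

Maximum matching: {(1,5), (2,4), (3,7)}
Size: 3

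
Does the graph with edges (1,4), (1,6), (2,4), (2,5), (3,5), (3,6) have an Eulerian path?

Step 1: Find the degree of each vertex:
  deg(1) = 2
  deg(2) = 2
  deg(3) = 2
  deg(4) = 2
  deg(5) = 2
  deg(6) = 2

Step 2: Count vertices with odd degree:
  All vertices have even degree (0 odd-degree vertices)

Step 3: Apply Euler's theorem:
  - Eulerian circuit exists iff graph is connected and all vertices have even degree
  - Eulerian path exists iff graph is connected and has 0 or 2 odd-degree vertices

Graph is connected with 0 odd-degree vertices.
Both Eulerian circuit and Eulerian path exist.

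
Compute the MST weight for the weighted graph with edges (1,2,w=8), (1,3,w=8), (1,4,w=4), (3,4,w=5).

Apply Kruskal's algorithm (sort edges by weight, add if no cycle):

Sorted edges by weight:
  (1,4) w=4
  (3,4) w=5
  (1,3) w=8
  (1,2) w=8

Add edge (1,4) w=4 -- no cycle. Running total: 4
Add edge (3,4) w=5 -- no cycle. Running total: 9
Skip edge (1,3) w=8 -- would create cycle
Add edge (1,2) w=8 -- no cycle. Running total: 17

MST edges: (1,4,w=4), (3,4,w=5), (1,2,w=8)
Total MST weight: 4 + 5 + 8 = 17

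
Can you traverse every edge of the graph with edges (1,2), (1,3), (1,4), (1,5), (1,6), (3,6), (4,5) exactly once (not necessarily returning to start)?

Step 1: Find the degree of each vertex:
  deg(1) = 5
  deg(2) = 1
  deg(3) = 2
  deg(4) = 2
  deg(5) = 2
  deg(6) = 2

Step 2: Count vertices with odd degree:
  Odd-degree vertices: 1, 2 (2 total)

Step 3: Apply Euler's theorem:
  - Eulerian circuit exists iff graph is connected and all vertices have even degree
  - Eulerian path exists iff graph is connected and has 0 or 2 odd-degree vertices

Graph is connected with exactly 2 odd-degree vertices (1, 2).
Eulerian path exists (starting and ending at the odd-degree vertices), but no Eulerian circuit.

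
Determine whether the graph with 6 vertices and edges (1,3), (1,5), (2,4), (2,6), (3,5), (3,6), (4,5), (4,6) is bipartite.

Step 1: Attempt 2-coloring using BFS:
  Start at vertex 1, assign color 0
  Color vertex 3 with color 1 (neighbor of 1)
  Color vertex 5 with color 1 (neighbor of 1)

Step 2: Conflict found! Vertices 3 and 5 are adjacent but have the same color.
This means the graph contains an odd cycle.

The graph is NOT bipartite.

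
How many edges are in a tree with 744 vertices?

A tree on n vertices always has exactly n - 1 edges.
For n = 744: edges = 744 - 1 = 743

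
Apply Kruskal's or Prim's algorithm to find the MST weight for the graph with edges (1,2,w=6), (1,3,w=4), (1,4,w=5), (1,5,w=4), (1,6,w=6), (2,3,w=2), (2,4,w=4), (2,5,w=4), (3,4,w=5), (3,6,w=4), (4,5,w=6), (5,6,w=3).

Apply Kruskal's algorithm (sort edges by weight, add if no cycle):

Sorted edges by weight:
  (2,3) w=2
  (5,6) w=3
  (1,5) w=4
  (1,3) w=4
  (2,4) w=4
  (2,5) w=4
  (3,6) w=4
  (1,4) w=5
  (3,4) w=5
  (1,2) w=6
  (1,6) w=6
  (4,5) w=6

Add edge (2,3) w=2 -- no cycle. Running total: 2
Add edge (5,6) w=3 -- no cycle. Running total: 5
Add edge (1,5) w=4 -- no cycle. Running total: 9
Add edge (1,3) w=4 -- no cycle. Running total: 13
Add edge (2,4) w=4 -- no cycle. Running total: 17

MST edges: (2,3,w=2), (5,6,w=3), (1,5,w=4), (1,3,w=4), (2,4,w=4)
Total MST weight: 2 + 3 + 4 + 4 + 4 = 17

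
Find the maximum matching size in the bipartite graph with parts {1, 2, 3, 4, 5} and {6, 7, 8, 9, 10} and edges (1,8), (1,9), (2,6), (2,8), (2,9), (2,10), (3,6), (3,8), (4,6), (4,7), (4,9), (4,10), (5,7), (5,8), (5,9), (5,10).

Step 1: List the neighbors of each left vertex:
  1: 8, 9
  2: 6, 8, 9, 10
  3: 6, 8
  4: 6, 7, 9, 10
  5: 7, 8, 9, 10

Step 2: Greedily match left vertices, then look for augmenting paths:
  Match 1 -- 8
  Match 2 -- 10
  Match 3 -- 6
  Match 4 -- 7
  Match 5 -- 9
  No augmenting path remains.

Step 3: Verify this is maximum:
  Matching size 5 = min(|L|, |R|) = min(5, 5), which is an upper bound, so this matching is maximum.

Maximum matching: {(1,8), (2,10), (3,6), (4,7), (5,9)}
Size: 5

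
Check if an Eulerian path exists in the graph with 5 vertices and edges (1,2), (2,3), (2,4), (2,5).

Step 1: Find the degree of each vertex:
  deg(1) = 1
  deg(2) = 4
  deg(3) = 1
  deg(4) = 1
  deg(5) = 1

Step 2: Count vertices with odd degree:
  Odd-degree vertices: 1, 3, 4, 5 (4 total)

Step 3: Apply Euler's theorem:
  - Eulerian circuit exists iff graph is connected and all vertices have even degree
  - Eulerian path exists iff graph is connected and has 0 or 2 odd-degree vertices

Graph has 4 odd-degree vertices (need 0 or 2).
Neither Eulerian path nor Eulerian circuit exists.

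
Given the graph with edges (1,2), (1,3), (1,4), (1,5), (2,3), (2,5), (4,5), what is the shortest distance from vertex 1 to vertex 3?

Step 1: Build adjacency list:
  1: 2, 3, 4, 5
  2: 1, 3, 5
  3: 1, 2
  4: 1, 5
  5: 1, 2, 4

Step 2: BFS from vertex 1 to find shortest path to 3:
  vertex 2 reached at distance 1
  vertex 3 reached at distance 1

Step 3: Shortest path: 1 -> 3
Path length: 1 edge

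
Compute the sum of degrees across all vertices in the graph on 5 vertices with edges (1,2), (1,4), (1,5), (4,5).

Step 1: Count edges incident to each vertex:
  deg(1) = 3 (neighbors: 2, 4, 5)
  deg(2) = 1 (neighbors: 1)
  deg(3) = 0 (neighbors: none)
  deg(4) = 2 (neighbors: 1, 5)
  deg(5) = 2 (neighbors: 1, 4)

Step 2: Sum all degrees:
  3 + 1 + 0 + 2 + 2 = 8

Verification: sum of degrees = 2 * |E| = 2 * 4 = 8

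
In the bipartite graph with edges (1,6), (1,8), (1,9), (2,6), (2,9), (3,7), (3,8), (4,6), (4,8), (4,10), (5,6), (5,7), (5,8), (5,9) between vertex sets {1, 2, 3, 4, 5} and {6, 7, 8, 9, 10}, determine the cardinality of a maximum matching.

Step 1: List the neighbors of each left vertex:
  1: 6, 8, 9
  2: 6, 9
  3: 7, 8
  4: 6, 8, 10
  5: 6, 7, 8, 9

Step 2: Greedily match left vertices, then look for augmenting paths:
  Match 1 -- 6
  Match 2 -- 9
  Match 3 -- 7
  Match 4 -- 10
  Match 5 -- 8
  No augmenting path remains.

Step 3: Verify this is maximum:
  Matching size 5 = min(|L|, |R|) = min(5, 5), which is an upper bound, so this matching is maximum.

Maximum matching: {(1,6), (2,9), (3,7), (4,10), (5,8)}
Size: 5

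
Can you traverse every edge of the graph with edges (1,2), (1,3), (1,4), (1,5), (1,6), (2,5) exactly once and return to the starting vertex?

Step 1: Find the degree of each vertex:
  deg(1) = 5
  deg(2) = 2
  deg(3) = 1
  deg(4) = 1
  deg(5) = 2
  deg(6) = 1

Step 2: Count vertices with odd degree:
  Odd-degree vertices: 1, 3, 4, 6 (4 total)

Step 3: Apply Euler's theorem:
  - Eulerian circuit exists iff graph is connected and all vertices have even degree
  - Eulerian path exists iff graph is connected and has 0 or 2 odd-degree vertices

Graph has 4 odd-degree vertices (need 0 or 2).
Neither Eulerian path nor Eulerian circuit exists.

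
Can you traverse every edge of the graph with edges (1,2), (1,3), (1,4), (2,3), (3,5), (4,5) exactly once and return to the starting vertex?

Step 1: Find the degree of each vertex:
  deg(1) = 3
  deg(2) = 2
  deg(3) = 3
  deg(4) = 2
  deg(5) = 2

Step 2: Count vertices with odd degree:
  Odd-degree vertices: 1, 3 (2 total)

Step 3: Apply Euler's theorem:
  - Eulerian circuit exists iff graph is connected and all vertices have even degree
  - Eulerian path exists iff graph is connected and has 0 or 2 odd-degree vertices

Graph is connected with exactly 2 odd-degree vertices (1, 3).
Eulerian path exists (starting and ending at the odd-degree vertices), but no Eulerian circuit.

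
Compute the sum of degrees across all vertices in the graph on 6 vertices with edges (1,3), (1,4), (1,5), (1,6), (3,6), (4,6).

Step 1: Count edges incident to each vertex:
  deg(1) = 4 (neighbors: 3, 4, 5, 6)
  deg(2) = 0 (neighbors: none)
  deg(3) = 2 (neighbors: 1, 6)
  deg(4) = 2 (neighbors: 1, 6)
  deg(5) = 1 (neighbors: 1)
  deg(6) = 3 (neighbors: 1, 3, 4)

Step 2: Sum all degrees:
  4 + 0 + 2 + 2 + 1 + 3 = 12

Verification: sum of degrees = 2 * |E| = 2 * 6 = 12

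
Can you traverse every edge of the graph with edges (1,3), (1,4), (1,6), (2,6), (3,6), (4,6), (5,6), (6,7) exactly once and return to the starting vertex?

Step 1: Find the degree of each vertex:
  deg(1) = 3
  deg(2) = 1
  deg(3) = 2
  deg(4) = 2
  deg(5) = 1
  deg(6) = 6
  deg(7) = 1

Step 2: Count vertices with odd degree:
  Odd-degree vertices: 1, 2, 5, 7 (4 total)

Step 3: Apply Euler's theorem:
  - Eulerian circuit exists iff graph is connected and all vertices have even degree
  - Eulerian path exists iff graph is connected and has 0 or 2 odd-degree vertices

Graph has 4 odd-degree vertices (need 0 or 2).
Neither Eulerian path nor Eulerian circuit exists.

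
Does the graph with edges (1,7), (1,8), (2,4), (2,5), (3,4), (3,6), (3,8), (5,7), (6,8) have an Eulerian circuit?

Step 1: Find the degree of each vertex:
  deg(1) = 2
  deg(2) = 2
  deg(3) = 3
  deg(4) = 2
  deg(5) = 2
  deg(6) = 2
  deg(7) = 2
  deg(8) = 3

Step 2: Count vertices with odd degree:
  Odd-degree vertices: 3, 8 (2 total)

Step 3: Apply Euler's theorem:
  - Eulerian circuit exists iff graph is connected and all vertices have even degree
  - Eulerian path exists iff graph is connected and has 0 or 2 odd-degree vertices

Graph is connected with exactly 2 odd-degree vertices (3, 8).
Eulerian path exists (starting and ending at the odd-degree vertices), but no Eulerian circuit.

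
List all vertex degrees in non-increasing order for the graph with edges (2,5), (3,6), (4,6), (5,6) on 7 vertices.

Step 1: Count edges incident to each vertex:
  deg(1) = 0 (neighbors: none)
  deg(2) = 1 (neighbors: 5)
  deg(3) = 1 (neighbors: 6)
  deg(4) = 1 (neighbors: 6)
  deg(5) = 2 (neighbors: 2, 6)
  deg(6) = 3 (neighbors: 3, 4, 5)
  deg(7) = 0 (neighbors: none)

Step 2: Sort degrees in non-increasing order:
  Degrees: [0, 1, 1, 1, 2, 3, 0] -> sorted: [3, 2, 1, 1, 1, 0, 0]

Degree sequence: [3, 2, 1, 1, 1, 0, 0]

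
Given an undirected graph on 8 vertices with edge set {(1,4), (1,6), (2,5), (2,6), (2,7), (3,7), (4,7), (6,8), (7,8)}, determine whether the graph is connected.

Step 1: Build adjacency list from edges:
  1: 4, 6
  2: 5, 6, 7
  3: 7
  4: 1, 7
  5: 2
  6: 1, 2, 8
  7: 2, 3, 4, 8
  8: 6, 7

Step 2: Run BFS/DFS from vertex 1:
  Visited: {1, 4, 6, 7, 2, 8, 3, 5}
  Reached 8 of 8 vertices

Step 3: All 8 vertices reached from vertex 1, so the graph is connected.
Answer: Yes, the graph is connected.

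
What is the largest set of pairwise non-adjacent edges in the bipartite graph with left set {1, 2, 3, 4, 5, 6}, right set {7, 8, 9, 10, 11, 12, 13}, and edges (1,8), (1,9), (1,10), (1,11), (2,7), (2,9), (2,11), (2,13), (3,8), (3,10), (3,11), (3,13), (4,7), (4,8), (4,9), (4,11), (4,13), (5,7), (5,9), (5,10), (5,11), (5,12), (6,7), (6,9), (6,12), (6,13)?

Step 1: List the neighbors of each left vertex:
  1: 8, 9, 10, 11
  2: 7, 9, 11, 13
  3: 8, 10, 11, 13
  4: 7, 8, 9, 11, 13
  5: 7, 9, 10, 11, 12
  6: 7, 9, 12, 13

Step 2: Greedily match left vertices, then look for augmenting paths:
  Match 1 -- 8
  Match 2 -- 7
  Match 3 -- 10
  Match 4 -- 9
  Match 5 -- 11
  Match 6 -- 12
  No augmenting path remains.

Step 3: Verify this is maximum:
  Matching size 6 = min(|L|, |R|) = min(6, 7), which is an upper bound, so this matching is maximum.

Maximum matching: {(1,8), (2,7), (3,10), (4,9), (5,11), (6,12)}
Size: 6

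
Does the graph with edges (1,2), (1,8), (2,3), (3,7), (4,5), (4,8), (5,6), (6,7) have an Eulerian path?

Step 1: Find the degree of each vertex:
  deg(1) = 2
  deg(2) = 2
  deg(3) = 2
  deg(4) = 2
  deg(5) = 2
  deg(6) = 2
  deg(7) = 2
  deg(8) = 2

Step 2: Count vertices with odd degree:
  All vertices have even degree (0 odd-degree vertices)

Step 3: Apply Euler's theorem:
  - Eulerian circuit exists iff graph is connected and all vertices have even degree
  - Eulerian path exists iff graph is connected and has 0 or 2 odd-degree vertices

Graph is connected with 0 odd-degree vertices.
Both Eulerian circuit and Eulerian path exist.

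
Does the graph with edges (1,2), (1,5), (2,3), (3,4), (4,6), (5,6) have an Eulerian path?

Step 1: Find the degree of each vertex:
  deg(1) = 2
  deg(2) = 2
  deg(3) = 2
  deg(4) = 2
  deg(5) = 2
  deg(6) = 2

Step 2: Count vertices with odd degree:
  All vertices have even degree (0 odd-degree vertices)

Step 3: Apply Euler's theorem:
  - Eulerian circuit exists iff graph is connected and all vertices have even degree
  - Eulerian path exists iff graph is connected and has 0 or 2 odd-degree vertices

Graph is connected with 0 odd-degree vertices.
Both Eulerian circuit and Eulerian path exist.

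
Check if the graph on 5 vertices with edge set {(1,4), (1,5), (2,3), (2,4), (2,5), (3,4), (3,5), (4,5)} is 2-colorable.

Step 1: Attempt 2-coloring using BFS:
  Start at vertex 1, assign color 0
  Color vertex 4 with color 1 (neighbor of 1)
  Color vertex 5 with color 1 (neighbor of 1)
  Color vertex 2 with color 0 (neighbor of 4)
  Color vertex 3 with color 0 (neighbor of 4)

Step 2: Conflict found! Vertices 4 and 5 are adjacent but have the same color.
This means the graph contains an odd cycle.

The graph is NOT bipartite.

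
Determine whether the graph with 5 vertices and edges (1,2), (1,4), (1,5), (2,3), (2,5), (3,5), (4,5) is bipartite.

Step 1: Attempt 2-coloring using BFS:
  Start at vertex 1, assign color 0
  Color vertex 2 with color 1 (neighbor of 1)
  Color vertex 4 with color 1 (neighbor of 1)
  Color vertex 5 with color 1 (neighbor of 1)
  Color vertex 3 with color 0 (neighbor of 2)

Step 2: Conflict found! Vertices 2 and 5 are adjacent but have the same color.
This means the graph contains an odd cycle.

The graph is NOT bipartite.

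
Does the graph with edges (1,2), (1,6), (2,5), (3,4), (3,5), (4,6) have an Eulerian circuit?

Step 1: Find the degree of each vertex:
  deg(1) = 2
  deg(2) = 2
  deg(3) = 2
  deg(4) = 2
  deg(5) = 2
  deg(6) = 2

Step 2: Count vertices with odd degree:
  All vertices have even degree (0 odd-degree vertices)

Step 3: Apply Euler's theorem:
  - Eulerian circuit exists iff graph is connected and all vertices have even degree
  - Eulerian path exists iff graph is connected and has 0 or 2 odd-degree vertices

Graph is connected with 0 odd-degree vertices.
Both Eulerian circuit and Eulerian path exist.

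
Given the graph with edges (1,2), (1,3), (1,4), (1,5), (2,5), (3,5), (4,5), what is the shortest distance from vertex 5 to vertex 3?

Step 1: Build adjacency list:
  1: 2, 3, 4, 5
  2: 1, 5
  3: 1, 5
  4: 1, 5
  5: 1, 2, 3, 4

Step 2: BFS from vertex 5 to find shortest path to 3:
  vertex 1 reached at distance 1
  vertex 2 reached at distance 1
  vertex 3 reached at distance 1

Step 3: Shortest path: 5 -> 3
Path length: 1 edge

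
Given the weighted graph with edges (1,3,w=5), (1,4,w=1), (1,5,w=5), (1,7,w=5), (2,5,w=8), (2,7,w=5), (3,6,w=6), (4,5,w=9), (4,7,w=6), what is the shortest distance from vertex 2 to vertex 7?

Step 1: Build adjacency list with weights:
  1: 3(w=5), 4(w=1), 5(w=5), 7(w=5)
  2: 5(w=8), 7(w=5)
  3: 1(w=5), 6(w=6)
  4: 1(w=1), 5(w=9), 7(w=6)
  5: 1(w=5), 2(w=8), 4(w=9)
  6: 3(w=6)
  7: 1(w=5), 2(w=5), 4(w=6)

Step 2: Apply Dijkstra's algorithm from vertex 2:
  Visit vertex 2 (distance=0)
    Update dist[5] = 8
    Update dist[7] = 5
  Visit vertex 7 (distance=5)
    Update dist[1] = 10
    Update dist[4] = 11

Step 3: Shortest path: 2 -> 7
Total weight: 5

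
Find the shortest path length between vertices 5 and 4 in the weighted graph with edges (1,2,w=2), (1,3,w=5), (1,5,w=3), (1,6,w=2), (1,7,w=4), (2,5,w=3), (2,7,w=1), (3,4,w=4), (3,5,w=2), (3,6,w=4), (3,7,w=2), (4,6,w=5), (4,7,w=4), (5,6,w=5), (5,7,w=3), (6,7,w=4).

Step 1: Build adjacency list with weights:
  1: 2(w=2), 3(w=5), 5(w=3), 6(w=2), 7(w=4)
  2: 1(w=2), 5(w=3), 7(w=1)
  3: 1(w=5), 4(w=4), 5(w=2), 6(w=4), 7(w=2)
  4: 3(w=4), 6(w=5), 7(w=4)
  5: 1(w=3), 2(w=3), 3(w=2), 6(w=5), 7(w=3)
  6: 1(w=2), 3(w=4), 4(w=5), 5(w=5), 7(w=4)
  7: 1(w=4), 2(w=1), 3(w=2), 4(w=4), 5(w=3), 6(w=4)

Step 2: Apply Dijkstra's algorithm from vertex 5:
  Visit vertex 5 (distance=0)
    Update dist[1] = 3
    Update dist[2] = 3
    Update dist[3] = 2
    Update dist[6] = 5
    Update dist[7] = 3
  Visit vertex 3 (distance=2)
    Update dist[4] = 6
  Visit vertex 1 (distance=3)
  Visit vertex 2 (distance=3)
  Visit vertex 7 (distance=3)
  Visit vertex 6 (distance=5)
  Visit vertex 4 (distance=6)

Step 3: Shortest path: 5 -> 3 -> 4
Total weight: 2 + 4 = 6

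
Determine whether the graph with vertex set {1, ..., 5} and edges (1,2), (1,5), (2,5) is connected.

Step 1: Build adjacency list from edges:
  1: 2, 5
  2: 1, 5
  3: (none)
  4: (none)
  5: 1, 2

Step 2: Run BFS/DFS from vertex 1:
  Visited: {1, 2, 5}
  Reached 3 of 5 vertices

Step 3: Only 3 of 5 vertices reached. Graph is disconnected.
Connected components: {1, 2, 5}, {3}, {4}
Answer: No, the graph is not connected (3 components).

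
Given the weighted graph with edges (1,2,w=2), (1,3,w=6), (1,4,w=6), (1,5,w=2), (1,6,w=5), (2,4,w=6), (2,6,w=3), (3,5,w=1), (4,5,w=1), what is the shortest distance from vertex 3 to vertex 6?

Step 1: Build adjacency list with weights:
  1: 2(w=2), 3(w=6), 4(w=6), 5(w=2), 6(w=5)
  2: 1(w=2), 4(w=6), 6(w=3)
  3: 1(w=6), 5(w=1)
  4: 1(w=6), 2(w=6), 5(w=1)
  5: 1(w=2), 3(w=1), 4(w=1)
  6: 1(w=5), 2(w=3)

Step 2: Apply Dijkstra's algorithm from vertex 3:
  Visit vertex 3 (distance=0)
    Update dist[1] = 6
    Update dist[5] = 1
  Visit vertex 5 (distance=1)
    Update dist[1] = 3
    Update dist[4] = 2
  Visit vertex 4 (distance=2)
    Update dist[2] = 8
  Visit vertex 1 (distance=3)
    Update dist[2] = 5
    Update dist[6] = 8
  Visit vertex 2 (distance=5)
  Visit vertex 6 (distance=8)

Step 3: Shortest path: 3 -> 5 -> 1 -> 6
Total weight: 1 + 2 + 5 = 8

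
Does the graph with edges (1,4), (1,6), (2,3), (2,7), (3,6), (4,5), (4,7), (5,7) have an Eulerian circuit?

Step 1: Find the degree of each vertex:
  deg(1) = 2
  deg(2) = 2
  deg(3) = 2
  deg(4) = 3
  deg(5) = 2
  deg(6) = 2
  deg(7) = 3

Step 2: Count vertices with odd degree:
  Odd-degree vertices: 4, 7 (2 total)

Step 3: Apply Euler's theorem:
  - Eulerian circuit exists iff graph is connected and all vertices have even degree
  - Eulerian path exists iff graph is connected and has 0 or 2 odd-degree vertices

Graph is connected with exactly 2 odd-degree vertices (4, 7).
Eulerian path exists (starting and ending at the odd-degree vertices), but no Eulerian circuit.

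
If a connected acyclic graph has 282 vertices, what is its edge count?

A tree on n vertices always has exactly n - 1 edges.
For n = 282: edges = 282 - 1 = 281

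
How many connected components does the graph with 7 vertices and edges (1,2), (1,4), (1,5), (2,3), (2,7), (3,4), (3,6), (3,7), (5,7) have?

Step 1: Build adjacency list from edges:
  1: 2, 4, 5
  2: 1, 3, 7
  3: 2, 4, 6, 7
  4: 1, 3
  5: 1, 7
  6: 3
  7: 2, 3, 5

Step 2: Run BFS/DFS from vertex 1:
  Visited: {1, 2, 4, 5, 3, 7, 6}
  Reached 7 of 7 vertices

Step 3: All 7 vertices reached from vertex 1, so the graph is connected.
Number of connected components: 1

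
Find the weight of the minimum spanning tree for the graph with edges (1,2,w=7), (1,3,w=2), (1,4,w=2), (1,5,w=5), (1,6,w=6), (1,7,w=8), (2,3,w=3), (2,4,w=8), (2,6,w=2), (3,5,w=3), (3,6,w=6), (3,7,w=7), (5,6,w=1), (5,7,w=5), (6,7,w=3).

Apply Kruskal's algorithm (sort edges by weight, add if no cycle):

Sorted edges by weight:
  (5,6) w=1
  (1,4) w=2
  (1,3) w=2
  (2,6) w=2
  (2,3) w=3
  (3,5) w=3
  (6,7) w=3
  (1,5) w=5
  (5,7) w=5
  (1,6) w=6
  (3,6) w=6
  (1,2) w=7
  (3,7) w=7
  (1,7) w=8
  (2,4) w=8

Add edge (5,6) w=1 -- no cycle. Running total: 1
Add edge (1,4) w=2 -- no cycle. Running total: 3
Add edge (1,3) w=2 -- no cycle. Running total: 5
Add edge (2,6) w=2 -- no cycle. Running total: 7
Add edge (2,3) w=3 -- no cycle. Running total: 10
Skip edge (3,5) w=3 -- would create cycle
Add edge (6,7) w=3 -- no cycle. Running total: 13

MST edges: (5,6,w=1), (1,4,w=2), (1,3,w=2), (2,6,w=2), (2,3,w=3), (6,7,w=3)
Total MST weight: 1 + 2 + 2 + 2 + 3 + 3 = 13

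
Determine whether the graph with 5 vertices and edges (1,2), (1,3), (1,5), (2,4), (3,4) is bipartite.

Step 1: Attempt 2-coloring using BFS:
  Start at vertex 1, assign color 0
  Color vertex 2 with color 1 (neighbor of 1)
  Color vertex 3 with color 1 (neighbor of 1)
  Color vertex 5 with color 1 (neighbor of 1)
  Color vertex 4 with color 0 (neighbor of 2)

Step 2: 2-coloring succeeded. No conflicts found.
  Set A (color 0): {1, 4}
  Set B (color 1): {2, 3, 5}

The graph is bipartite with partition {1, 4}, {2, 3, 5}.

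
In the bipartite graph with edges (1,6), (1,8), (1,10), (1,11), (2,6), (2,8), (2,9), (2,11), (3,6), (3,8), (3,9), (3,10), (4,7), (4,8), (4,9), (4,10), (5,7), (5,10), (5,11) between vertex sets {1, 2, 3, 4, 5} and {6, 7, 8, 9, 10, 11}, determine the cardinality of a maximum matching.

Step 1: List the neighbors of each left vertex:
  1: 6, 8, 10, 11
  2: 6, 8, 9, 11
  3: 6, 8, 9, 10
  4: 7, 8, 9, 10
  5: 7, 10, 11

Step 2: Greedily match left vertices, then look for augmenting paths:
  Match 1 -- 6
  Match 2 -- 8
  Match 3 -- 9
  Match 4 -- 7
  Match 5 -- 10
  No augmenting path remains.

Step 3: Verify this is maximum:
  Matching size 5 = min(|L|, |R|) = min(5, 6), which is an upper bound, so this matching is maximum.

Maximum matching: {(1,6), (2,8), (3,9), (4,7), (5,10)}
Size: 5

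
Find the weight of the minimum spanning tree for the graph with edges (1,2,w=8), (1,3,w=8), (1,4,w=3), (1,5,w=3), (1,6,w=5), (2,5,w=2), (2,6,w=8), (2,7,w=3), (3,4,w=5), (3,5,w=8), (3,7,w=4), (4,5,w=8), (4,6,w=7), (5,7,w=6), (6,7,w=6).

Apply Kruskal's algorithm (sort edges by weight, add if no cycle):

Sorted edges by weight:
  (2,5) w=2
  (1,4) w=3
  (1,5) w=3
  (2,7) w=3
  (3,7) w=4
  (1,6) w=5
  (3,4) w=5
  (5,7) w=6
  (6,7) w=6
  (4,6) w=7
  (1,2) w=8
  (1,3) w=8
  (2,6) w=8
  (3,5) w=8
  (4,5) w=8

Add edge (2,5) w=2 -- no cycle. Running total: 2
Add edge (1,4) w=3 -- no cycle. Running total: 5
Add edge (1,5) w=3 -- no cycle. Running total: 8
Add edge (2,7) w=3 -- no cycle. Running total: 11
Add edge (3,7) w=4 -- no cycle. Running total: 15
Add edge (1,6) w=5 -- no cycle. Running total: 20

MST edges: (2,5,w=2), (1,4,w=3), (1,5,w=3), (2,7,w=3), (3,7,w=4), (1,6,w=5)
Total MST weight: 2 + 3 + 3 + 3 + 4 + 5 = 20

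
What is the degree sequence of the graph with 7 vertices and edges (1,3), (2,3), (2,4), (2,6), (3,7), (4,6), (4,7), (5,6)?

Step 1: Count edges incident to each vertex:
  deg(1) = 1 (neighbors: 3)
  deg(2) = 3 (neighbors: 3, 4, 6)
  deg(3) = 3 (neighbors: 1, 2, 7)
  deg(4) = 3 (neighbors: 2, 6, 7)
  deg(5) = 1 (neighbors: 6)
  deg(6) = 3 (neighbors: 2, 4, 5)
  deg(7) = 2 (neighbors: 3, 4)

Step 2: Sort degrees in non-increasing order:
  Degrees: [1, 3, 3, 3, 1, 3, 2] -> sorted: [3, 3, 3, 3, 2, 1, 1]

Degree sequence: [3, 3, 3, 3, 2, 1, 1]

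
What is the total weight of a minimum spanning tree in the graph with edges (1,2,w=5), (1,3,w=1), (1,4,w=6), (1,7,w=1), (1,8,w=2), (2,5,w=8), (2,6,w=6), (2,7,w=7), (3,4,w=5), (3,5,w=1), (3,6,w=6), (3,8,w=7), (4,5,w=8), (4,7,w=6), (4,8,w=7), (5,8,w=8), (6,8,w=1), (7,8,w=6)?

Apply Kruskal's algorithm (sort edges by weight, add if no cycle):

Sorted edges by weight:
  (1,3) w=1
  (1,7) w=1
  (3,5) w=1
  (6,8) w=1
  (1,8) w=2
  (1,2) w=5
  (3,4) w=5
  (1,4) w=6
  (2,6) w=6
  (3,6) w=6
  (4,7) w=6
  (7,8) w=6
  (2,7) w=7
  (3,8) w=7
  (4,8) w=7
  (2,5) w=8
  (4,5) w=8
  (5,8) w=8

Add edge (1,3) w=1 -- no cycle. Running total: 1
Add edge (1,7) w=1 -- no cycle. Running total: 2
Add edge (3,5) w=1 -- no cycle. Running total: 3
Add edge (6,8) w=1 -- no cycle. Running total: 4
Add edge (1,8) w=2 -- no cycle. Running total: 6
Add edge (1,2) w=5 -- no cycle. Running total: 11
Add edge (3,4) w=5 -- no cycle. Running total: 16

MST edges: (1,3,w=1), (1,7,w=1), (3,5,w=1), (6,8,w=1), (1,8,w=2), (1,2,w=5), (3,4,w=5)
Total MST weight: 1 + 1 + 1 + 1 + 2 + 5 + 5 = 16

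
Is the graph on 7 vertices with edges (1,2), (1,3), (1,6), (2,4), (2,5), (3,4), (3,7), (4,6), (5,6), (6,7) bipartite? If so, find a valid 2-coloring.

Step 1: Attempt 2-coloring using BFS:
  Start at vertex 1, assign color 0
  Color vertex 2 with color 1 (neighbor of 1)
  Color vertex 3 with color 1 (neighbor of 1)
  Color vertex 6 with color 1 (neighbor of 1)
  Color vertex 4 with color 0 (neighbor of 2)
  Color vertex 5 with color 0 (neighbor of 2)
  Color vertex 7 with color 0 (neighbor of 3)

Step 2: 2-coloring succeeded. No conflicts found.
  Set A (color 0): {1, 4, 5, 7}
  Set B (color 1): {2, 3, 6}

The graph is bipartite with partition {1, 4, 5, 7}, {2, 3, 6}.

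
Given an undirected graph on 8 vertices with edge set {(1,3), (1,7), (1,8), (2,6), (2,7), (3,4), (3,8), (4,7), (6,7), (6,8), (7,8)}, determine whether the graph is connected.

Step 1: Build adjacency list from edges:
  1: 3, 7, 8
  2: 6, 7
  3: 1, 4, 8
  4: 3, 7
  5: (none)
  6: 2, 7, 8
  7: 1, 2, 4, 6, 8
  8: 1, 3, 6, 7

Step 2: Run BFS/DFS from vertex 1:
  Visited: {1, 3, 7, 8, 4, 2, 6}
  Reached 7 of 8 vertices

Step 3: Only 7 of 8 vertices reached. Graph is disconnected.
Connected components: {1, 2, 3, 4, 6, 7, 8}, {5}
Answer: No, the graph is not connected (2 components).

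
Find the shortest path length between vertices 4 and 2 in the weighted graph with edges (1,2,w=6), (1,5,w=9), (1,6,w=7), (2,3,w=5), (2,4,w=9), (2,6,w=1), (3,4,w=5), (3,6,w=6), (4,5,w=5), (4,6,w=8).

Step 1: Build adjacency list with weights:
  1: 2(w=6), 5(w=9), 6(w=7)
  2: 1(w=6), 3(w=5), 4(w=9), 6(w=1)
  3: 2(w=5), 4(w=5), 6(w=6)
  4: 2(w=9), 3(w=5), 5(w=5), 6(w=8)
  5: 1(w=9), 4(w=5)
  6: 1(w=7), 2(w=1), 3(w=6), 4(w=8)

Step 2: Apply Dijkstra's algorithm from vertex 4:
  Visit vertex 4 (distance=0)
    Update dist[2] = 9
    Update dist[3] = 5
    Update dist[5] = 5
    Update dist[6] = 8
  Visit vertex 3 (distance=5)
  Visit vertex 5 (distance=5)
    Update dist[1] = 14
  Visit vertex 6 (distance=8)
  Visit vertex 2 (distance=9)

Step 3: Shortest path: 4 -> 2
Total weight: 9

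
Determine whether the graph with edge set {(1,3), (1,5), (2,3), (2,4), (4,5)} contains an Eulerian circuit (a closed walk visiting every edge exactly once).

Step 1: Find the degree of each vertex:
  deg(1) = 2
  deg(2) = 2
  deg(3) = 2
  deg(4) = 2
  deg(5) = 2

Step 2: Count vertices with odd degree:
  All vertices have even degree (0 odd-degree vertices)

Step 3: Apply Euler's theorem:
  - Eulerian circuit exists iff graph is connected and all vertices have even degree
  - Eulerian path exists iff graph is connected and has 0 or 2 odd-degree vertices

Graph is connected with 0 odd-degree vertices.
Both Eulerian circuit and Eulerian path exist.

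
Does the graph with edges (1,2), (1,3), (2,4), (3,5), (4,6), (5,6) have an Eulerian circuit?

Step 1: Find the degree of each vertex:
  deg(1) = 2
  deg(2) = 2
  deg(3) = 2
  deg(4) = 2
  deg(5) = 2
  deg(6) = 2

Step 2: Count vertices with odd degree:
  All vertices have even degree (0 odd-degree vertices)

Step 3: Apply Euler's theorem:
  - Eulerian circuit exists iff graph is connected and all vertices have even degree
  - Eulerian path exists iff graph is connected and has 0 or 2 odd-degree vertices

Graph is connected with 0 odd-degree vertices.
Both Eulerian circuit and Eulerian path exist.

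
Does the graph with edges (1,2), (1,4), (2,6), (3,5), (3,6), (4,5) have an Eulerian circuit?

Step 1: Find the degree of each vertex:
  deg(1) = 2
  deg(2) = 2
  deg(3) = 2
  deg(4) = 2
  deg(5) = 2
  deg(6) = 2

Step 2: Count vertices with odd degree:
  All vertices have even degree (0 odd-degree vertices)

Step 3: Apply Euler's theorem:
  - Eulerian circuit exists iff graph is connected and all vertices have even degree
  - Eulerian path exists iff graph is connected and has 0 or 2 odd-degree vertices

Graph is connected with 0 odd-degree vertices.
Both Eulerian circuit and Eulerian path exist.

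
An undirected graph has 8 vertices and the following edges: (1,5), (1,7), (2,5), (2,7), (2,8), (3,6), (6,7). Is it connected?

Step 1: Build adjacency list from edges:
  1: 5, 7
  2: 5, 7, 8
  3: 6
  4: (none)
  5: 1, 2
  6: 3, 7
  7: 1, 2, 6
  8: 2

Step 2: Run BFS/DFS from vertex 1:
  Visited: {1, 5, 7, 2, 6, 8, 3}
  Reached 7 of 8 vertices

Step 3: Only 7 of 8 vertices reached. Graph is disconnected.
Connected components: {1, 2, 3, 5, 6, 7, 8}, {4}
Answer: No, the graph is not connected (2 components).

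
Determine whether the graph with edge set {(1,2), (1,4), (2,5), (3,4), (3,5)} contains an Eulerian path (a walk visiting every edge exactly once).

Step 1: Find the degree of each vertex:
  deg(1) = 2
  deg(2) = 2
  deg(3) = 2
  deg(4) = 2
  deg(5) = 2

Step 2: Count vertices with odd degree:
  All vertices have even degree (0 odd-degree vertices)

Step 3: Apply Euler's theorem:
  - Eulerian circuit exists iff graph is connected and all vertices have even degree
  - Eulerian path exists iff graph is connected and has 0 or 2 odd-degree vertices

Graph is connected with 0 odd-degree vertices.
Both Eulerian circuit and Eulerian path exist.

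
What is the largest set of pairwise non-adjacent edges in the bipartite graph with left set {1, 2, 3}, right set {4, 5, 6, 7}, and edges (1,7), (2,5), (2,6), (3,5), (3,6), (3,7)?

Step 1: List the neighbors of each left vertex:
  1: 7
  2: 5, 6
  3: 5, 6, 7

Step 2: Greedily match left vertices, then look for augmenting paths:
  Match 1 -- 7
  Match 2 -- 5
  Match 3 -- 6
  No augmenting path remains.

Step 3: Verify this is maximum:
  Matching size 3 = min(|L|, |R|) = min(3, 4), which is an upper bound, so this matching is maximum.

Maximum matching: {(1,7), (2,5), (3,6)}
Size: 3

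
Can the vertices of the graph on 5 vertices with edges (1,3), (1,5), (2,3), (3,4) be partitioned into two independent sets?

Step 1: Attempt 2-coloring using BFS:
  Start at vertex 1, assign color 0
  Color vertex 3 with color 1 (neighbor of 1)
  Color vertex 5 with color 1 (neighbor of 1)
  Color vertex 2 with color 0 (neighbor of 3)
  Color vertex 4 with color 0 (neighbor of 3)

Step 2: 2-coloring succeeded. No conflicts found.
  Set A (color 0): {1, 2, 4}
  Set B (color 1): {3, 5}

The graph is bipartite with partition {1, 2, 4}, {3, 5}.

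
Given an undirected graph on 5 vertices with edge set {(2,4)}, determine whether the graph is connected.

Step 1: Build adjacency list from edges:
  1: (none)
  2: 4
  3: (none)
  4: 2
  5: (none)

Step 2: Run BFS/DFS from vertex 1:
  Visited: {1}
  Reached 1 of 5 vertices

Step 3: Only 1 of 5 vertices reached. Graph is disconnected.
Connected components: {1}, {2, 4}, {3}, {5}
Answer: No, the graph is not connected (4 components).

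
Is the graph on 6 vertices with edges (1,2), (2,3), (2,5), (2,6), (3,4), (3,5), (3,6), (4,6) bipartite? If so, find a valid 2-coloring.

Step 1: Attempt 2-coloring using BFS:
  Start at vertex 1, assign color 0
  Color vertex 2 with color 1 (neighbor of 1)
  Color vertex 3 with color 0 (neighbor of 2)
  Color vertex 5 with color 0 (neighbor of 2)
  Color vertex 6 with color 0 (neighbor of 2)
  Color vertex 4 with color 1 (neighbor of 3)

Step 2: Conflict found! Vertices 3 and 5 are adjacent but have the same color.
This means the graph contains an odd cycle.

The graph is NOT bipartite.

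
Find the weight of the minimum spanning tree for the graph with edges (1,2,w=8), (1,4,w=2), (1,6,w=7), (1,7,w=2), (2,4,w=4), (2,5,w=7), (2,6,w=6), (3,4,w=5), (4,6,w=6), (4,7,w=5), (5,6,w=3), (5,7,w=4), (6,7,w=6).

Apply Kruskal's algorithm (sort edges by weight, add if no cycle):

Sorted edges by weight:
  (1,4) w=2
  (1,7) w=2
  (5,6) w=3
  (2,4) w=4
  (5,7) w=4
  (3,4) w=5
  (4,7) w=5
  (2,6) w=6
  (4,6) w=6
  (6,7) w=6
  (1,6) w=7
  (2,5) w=7
  (1,2) w=8

Add edge (1,4) w=2 -- no cycle. Running total: 2
Add edge (1,7) w=2 -- no cycle. Running total: 4
Add edge (5,6) w=3 -- no cycle. Running total: 7
Add edge (2,4) w=4 -- no cycle. Running total: 11
Add edge (5,7) w=4 -- no cycle. Running total: 15
Add edge (3,4) w=5 -- no cycle. Running total: 20

MST edges: (1,4,w=2), (1,7,w=2), (5,6,w=3), (2,4,w=4), (5,7,w=4), (3,4,w=5)
Total MST weight: 2 + 2 + 3 + 4 + 4 + 5 = 20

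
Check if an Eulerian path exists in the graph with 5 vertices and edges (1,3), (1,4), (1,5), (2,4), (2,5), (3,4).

Step 1: Find the degree of each vertex:
  deg(1) = 3
  deg(2) = 2
  deg(3) = 2
  deg(4) = 3
  deg(5) = 2

Step 2: Count vertices with odd degree:
  Odd-degree vertices: 1, 4 (2 total)

Step 3: Apply Euler's theorem:
  - Eulerian circuit exists iff graph is connected and all vertices have even degree
  - Eulerian path exists iff graph is connected and has 0 or 2 odd-degree vertices

Graph is connected with exactly 2 odd-degree vertices (1, 4).
Eulerian path exists (starting and ending at the odd-degree vertices), but no Eulerian circuit.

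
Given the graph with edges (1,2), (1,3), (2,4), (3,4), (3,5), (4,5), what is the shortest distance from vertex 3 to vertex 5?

Step 1: Build adjacency list:
  1: 2, 3
  2: 1, 4
  3: 1, 4, 5
  4: 2, 3, 5
  5: 3, 4

Step 2: BFS from vertex 3 to find shortest path to 5:
  vertex 1 reached at distance 1
  vertex 4 reached at distance 1
  vertex 5 reached at distance 1

Step 3: Shortest path: 3 -> 5
Path length: 1 edge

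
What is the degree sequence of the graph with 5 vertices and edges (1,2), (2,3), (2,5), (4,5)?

Step 1: Count edges incident to each vertex:
  deg(1) = 1 (neighbors: 2)
  deg(2) = 3 (neighbors: 1, 3, 5)
  deg(3) = 1 (neighbors: 2)
  deg(4) = 1 (neighbors: 5)
  deg(5) = 2 (neighbors: 2, 4)

Step 2: Sort degrees in non-increasing order:
  Degrees: [1, 3, 1, 1, 2] -> sorted: [3, 2, 1, 1, 1]

Degree sequence: [3, 2, 1, 1, 1]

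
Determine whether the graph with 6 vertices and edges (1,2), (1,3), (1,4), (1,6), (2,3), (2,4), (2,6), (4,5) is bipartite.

Step 1: Attempt 2-coloring using BFS:
  Start at vertex 1, assign color 0
  Color vertex 2 with color 1 (neighbor of 1)
  Color vertex 3 with color 1 (neighbor of 1)
  Color vertex 4 with color 1 (neighbor of 1)
  Color vertex 6 with color 1 (neighbor of 1)

Step 2: Conflict found! Vertices 2 and 3 are adjacent but have the same color.
This means the graph contains an odd cycle.

The graph is NOT bipartite.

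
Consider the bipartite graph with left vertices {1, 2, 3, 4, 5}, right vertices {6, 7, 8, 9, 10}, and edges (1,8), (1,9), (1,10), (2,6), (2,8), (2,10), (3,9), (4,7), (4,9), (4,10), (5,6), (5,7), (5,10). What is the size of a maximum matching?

Step 1: List the neighbors of each left vertex:
  1: 8, 9, 10
  2: 6, 8, 10
  3: 9
  4: 7, 9, 10
  5: 6, 7, 10

Step 2: Greedily match left vertices, then look for augmenting paths:
  Match 1 -- 8
  Match 2 -- 6
  Match 3 -- 9
  Match 4 -- 7
  Match 5 -- 10
  No augmenting path remains.

Step 3: Verify this is maximum:
  Matching size 5 = min(|L|, |R|) = min(5, 5), which is an upper bound, so this matching is maximum.

Maximum matching: {(1,8), (2,6), (3,9), (4,7), (5,10)}
Size: 5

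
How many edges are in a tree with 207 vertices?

A tree on n vertices always has exactly n - 1 edges.
For n = 207: edges = 207 - 1 = 206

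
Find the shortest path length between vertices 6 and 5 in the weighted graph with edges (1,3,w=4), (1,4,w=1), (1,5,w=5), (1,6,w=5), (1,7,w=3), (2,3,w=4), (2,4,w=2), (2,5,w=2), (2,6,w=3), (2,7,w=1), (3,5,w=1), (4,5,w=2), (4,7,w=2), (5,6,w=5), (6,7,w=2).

Step 1: Build adjacency list with weights:
  1: 3(w=4), 4(w=1), 5(w=5), 6(w=5), 7(w=3)
  2: 3(w=4), 4(w=2), 5(w=2), 6(w=3), 7(w=1)
  3: 1(w=4), 2(w=4), 5(w=1)
  4: 1(w=1), 2(w=2), 5(w=2), 7(w=2)
  5: 1(w=5), 2(w=2), 3(w=1), 4(w=2), 6(w=5)
  6: 1(w=5), 2(w=3), 5(w=5), 7(w=2)
  7: 1(w=3), 2(w=1), 4(w=2), 6(w=2)

Step 2: Apply Dijkstra's algorithm from vertex 6:
  Visit vertex 6 (distance=0)
    Update dist[1] = 5
    Update dist[2] = 3
    Update dist[5] = 5
    Update dist[7] = 2
  Visit vertex 7 (distance=2)
    Update dist[4] = 4
  Visit vertex 2 (distance=3)
    Update dist[3] = 7
  Visit vertex 4 (distance=4)
  Visit vertex 1 (distance=5)
  Visit vertex 5 (distance=5)
    Update dist[3] = 6

Step 3: Shortest path: 6 -> 5
Total weight: 5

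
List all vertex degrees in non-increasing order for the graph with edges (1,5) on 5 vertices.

Step 1: Count edges incident to each vertex:
  deg(1) = 1 (neighbors: 5)
  deg(2) = 0 (neighbors: none)
  deg(3) = 0 (neighbors: none)
  deg(4) = 0 (neighbors: none)
  deg(5) = 1 (neighbors: 1)

Step 2: Sort degrees in non-increasing order:
  Degrees: [1, 0, 0, 0, 1] -> sorted: [1, 1, 0, 0, 0]

Degree sequence: [1, 1, 0, 0, 0]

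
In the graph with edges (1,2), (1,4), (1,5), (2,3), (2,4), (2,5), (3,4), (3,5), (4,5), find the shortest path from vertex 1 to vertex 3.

Step 1: Build adjacency list:
  1: 2, 4, 5
  2: 1, 3, 4, 5
  3: 2, 4, 5
  4: 1, 2, 3, 5
  5: 1, 2, 3, 4

Step 2: BFS from vertex 1 to find shortest path to 3:
  vertex 2 reached at distance 1
  vertex 4 reached at distance 1
  vertex 5 reached at distance 1
  vertex 3 reached at distance 2

Step 3: Shortest path: 1 -> 5 -> 3
Path length: 2 edges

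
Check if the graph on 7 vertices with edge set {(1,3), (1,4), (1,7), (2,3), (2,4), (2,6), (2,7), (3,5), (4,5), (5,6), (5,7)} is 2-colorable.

Step 1: Attempt 2-coloring using BFS:
  Start at vertex 1, assign color 0
  Color vertex 3 with color 1 (neighbor of 1)
  Color vertex 4 with color 1 (neighbor of 1)
  Color vertex 7 with color 1 (neighbor of 1)
  Color vertex 2 with color 0 (neighbor of 3)
  Color vertex 5 with color 0 (neighbor of 3)
  Color vertex 6 with color 1 (neighbor of 2)

Step 2: 2-coloring succeeded. No conflicts found.
  Set A (color 0): {1, 2, 5}
  Set B (color 1): {3, 4, 6, 7}

The graph is bipartite with partition {1, 2, 5}, {3, 4, 6, 7}.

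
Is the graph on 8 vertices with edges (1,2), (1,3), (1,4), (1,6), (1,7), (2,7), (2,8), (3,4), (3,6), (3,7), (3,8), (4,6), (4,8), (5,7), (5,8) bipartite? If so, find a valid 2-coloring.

Step 1: Attempt 2-coloring using BFS:
  Start at vertex 1, assign color 0
  Color vertex 2 with color 1 (neighbor of 1)
  Color vertex 3 with color 1 (neighbor of 1)
  Color vertex 4 with color 1 (neighbor of 1)
  Color vertex 6 with color 1 (neighbor of 1)
  Color vertex 7 with color 1 (neighbor of 1)

Step 2: Conflict found! Vertices 2 and 7 are adjacent but have the same color.
This means the graph contains an odd cycle.

The graph is NOT bipartite.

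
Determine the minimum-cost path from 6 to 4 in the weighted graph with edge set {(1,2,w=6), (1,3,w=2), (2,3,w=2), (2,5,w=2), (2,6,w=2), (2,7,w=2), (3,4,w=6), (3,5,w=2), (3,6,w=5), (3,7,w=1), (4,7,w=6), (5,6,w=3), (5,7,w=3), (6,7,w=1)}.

Step 1: Build adjacency list with weights:
  1: 2(w=6), 3(w=2)
  2: 1(w=6), 3(w=2), 5(w=2), 6(w=2), 7(w=2)
  3: 1(w=2), 2(w=2), 4(w=6), 5(w=2), 6(w=5), 7(w=1)
  4: 3(w=6), 7(w=6)
  5: 2(w=2), 3(w=2), 6(w=3), 7(w=3)
  6: 2(w=2), 3(w=5), 5(w=3), 7(w=1)
  7: 2(w=2), 3(w=1), 4(w=6), 5(w=3), 6(w=1)

Step 2: Apply Dijkstra's algorithm from vertex 6:
  Visit vertex 6 (distance=0)
    Update dist[2] = 2
    Update dist[3] = 5
    Update dist[5] = 3
    Update dist[7] = 1
  Visit vertex 7 (distance=1)
    Update dist[3] = 2
    Update dist[4] = 7
  Visit vertex 2 (distance=2)
    Update dist[1] = 8
  Visit vertex 3 (distance=2)
    Update dist[1] = 4
  Visit vertex 5 (distance=3)
  Visit vertex 1 (distance=4)
  Visit vertex 4 (distance=7)

Step 3: Shortest path: 6 -> 7 -> 4
Total weight: 1 + 6 = 7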